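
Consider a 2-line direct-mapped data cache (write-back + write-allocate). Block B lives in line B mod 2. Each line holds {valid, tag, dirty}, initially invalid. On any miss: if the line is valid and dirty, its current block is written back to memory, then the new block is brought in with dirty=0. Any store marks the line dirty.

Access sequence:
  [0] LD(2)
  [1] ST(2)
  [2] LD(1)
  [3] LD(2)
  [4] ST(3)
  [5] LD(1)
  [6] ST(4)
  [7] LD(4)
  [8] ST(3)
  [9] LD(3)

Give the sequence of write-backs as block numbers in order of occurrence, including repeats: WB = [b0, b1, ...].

WB = [3, 2]

0: R B2 -> L0 miss  d=-]
1: W B2 -> L0 hit  d=D]
2: R B1 -> L1 miss  d=-]
3: R B2 -> L0 hit  d=D]
4: W B3 -> L1 miss  d=D]
5: R B1 -> L1 miss wb->B3  d=-]
6: W B4 -> L0 miss wb->B2  d=D]
7: R B4 -> L0 hit  d=D]
8: W B3 -> L1 miss  d=D]
9: R B3 -> L1 hit  d=D]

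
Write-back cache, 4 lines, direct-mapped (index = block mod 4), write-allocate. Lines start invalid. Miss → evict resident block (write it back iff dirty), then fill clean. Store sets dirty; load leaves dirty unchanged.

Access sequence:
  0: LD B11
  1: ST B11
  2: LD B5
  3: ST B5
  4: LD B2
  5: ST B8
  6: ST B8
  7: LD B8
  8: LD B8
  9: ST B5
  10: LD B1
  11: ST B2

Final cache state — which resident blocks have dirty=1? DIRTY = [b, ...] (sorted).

DIRTY = [2, 8, 11]

  0 | R B11 → L3 miss [-]
  1 | W B11 → L3 hit [D]
  2 | R B5 → L1 miss [-]
  3 | W B5 → L1 hit [D]
  4 | R B2 → L2 miss [-]
  5 | W B8 → L0 miss [D]
  6 | W B8 → L0 hit [D]
  7 | R B8 → L0 hit [D]
  8 | R B8 → L0 hit [D]
  9 | W B5 → L1 hit [D]
  10 | R B1 → L1 miss wb→B5 [-]
  11 | W B2 → L2 hit [D]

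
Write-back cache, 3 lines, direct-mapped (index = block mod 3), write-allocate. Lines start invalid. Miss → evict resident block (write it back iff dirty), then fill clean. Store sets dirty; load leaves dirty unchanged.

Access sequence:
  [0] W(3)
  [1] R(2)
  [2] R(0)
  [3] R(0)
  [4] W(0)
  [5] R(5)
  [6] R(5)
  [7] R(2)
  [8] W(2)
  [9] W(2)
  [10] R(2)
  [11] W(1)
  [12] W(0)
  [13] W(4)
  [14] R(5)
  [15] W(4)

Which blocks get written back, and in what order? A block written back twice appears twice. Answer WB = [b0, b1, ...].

WB = [3, 1, 2]

0: W B3 → L0 miss [D]
1: R B2 → L2 miss [-]
2: R B0 → L0 miss wb→B3 [-]
3: R B0 → L0 hit [-]
4: W B0 → L0 hit [D]
5: R B5 → L2 miss [-]
6: R B5 → L2 hit [-]
7: R B2 → L2 miss [-]
8: W B2 → L2 hit [D]
9: W B2 → L2 hit [D]
10: R B2 → L2 hit [D]
11: W B1 → L1 miss [D]
12: W B0 → L0 hit [D]
13: W B4 → L1 miss wb→B1 [D]
14: R B5 → L2 miss wb→B2 [-]
15: W B4 → L1 hit [D]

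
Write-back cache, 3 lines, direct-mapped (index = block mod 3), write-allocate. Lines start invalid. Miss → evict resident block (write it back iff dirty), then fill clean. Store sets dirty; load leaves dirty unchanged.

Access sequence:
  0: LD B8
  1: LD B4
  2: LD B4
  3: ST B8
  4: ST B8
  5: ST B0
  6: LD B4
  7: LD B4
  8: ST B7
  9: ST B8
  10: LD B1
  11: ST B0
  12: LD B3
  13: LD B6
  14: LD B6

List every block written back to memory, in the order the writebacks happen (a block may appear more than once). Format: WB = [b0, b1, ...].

0: R B8 -> L2 miss  d=-]
1: R B4 -> L1 miss  d=-]
2: R B4 -> L1 hit  d=-]
3: W B8 -> L2 hit  d=D]
4: W B8 -> L2 hit  d=D]
5: W B0 -> L0 miss  d=D]
6: R B4 -> L1 hit  d=-]
7: R B4 -> L1 hit  d=-]
8: W B7 -> L1 miss  d=D]
9: W B8 -> L2 hit  d=D]
10: R B1 -> L1 miss wb->B7  d=-]
11: W B0 -> L0 hit  d=D]
12: R B3 -> L0 miss wb->B0  d=-]
13: R B6 -> L0 miss  d=-]
14: R B6 -> L0 hit  d=-]

WB = [7, 0]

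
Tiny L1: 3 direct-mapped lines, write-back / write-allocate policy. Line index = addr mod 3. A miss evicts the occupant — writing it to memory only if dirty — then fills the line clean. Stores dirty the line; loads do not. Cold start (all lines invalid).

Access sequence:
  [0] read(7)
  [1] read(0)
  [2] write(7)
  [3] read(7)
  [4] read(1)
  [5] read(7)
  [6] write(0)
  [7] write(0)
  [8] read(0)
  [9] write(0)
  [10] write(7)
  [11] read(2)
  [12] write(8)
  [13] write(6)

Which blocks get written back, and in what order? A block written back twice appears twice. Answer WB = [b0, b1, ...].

0: R B7 -> L1 miss  d=-]
1: R B0 -> L0 miss  d=-]
2: W B7 -> L1 hit  d=D]
3: R B7 -> L1 hit  d=D]
4: R B1 -> L1 miss wb->B7  d=-]
5: R B7 -> L1 miss  d=-]
6: W B0 -> L0 hit  d=D]
7: W B0 -> L0 hit  d=D]
8: R B0 -> L0 hit  d=D]
9: W B0 -> L0 hit  d=D]
10: W B7 -> L1 hit  d=D]
11: R B2 -> L2 miss  d=-]
12: W B8 -> L2 miss  d=D]
13: W B6 -> L0 miss wb->B0  d=D]

WB = [7, 0]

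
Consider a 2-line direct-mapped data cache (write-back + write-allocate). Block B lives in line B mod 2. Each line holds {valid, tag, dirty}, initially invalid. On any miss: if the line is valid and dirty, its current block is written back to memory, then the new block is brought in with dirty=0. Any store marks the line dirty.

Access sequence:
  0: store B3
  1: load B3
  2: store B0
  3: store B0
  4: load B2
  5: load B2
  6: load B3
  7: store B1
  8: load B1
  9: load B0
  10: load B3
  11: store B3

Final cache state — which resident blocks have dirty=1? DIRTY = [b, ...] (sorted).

DIRTY = [3]

  0 | W B3 → L1 miss [D]
  1 | R B3 → L1 hit [D]
  2 | W B0 → L0 miss [D]
  3 | W B0 → L0 hit [D]
  4 | R B2 → L0 miss wb→B0 [-]
  5 | R B2 → L0 hit [-]
  6 | R B3 → L1 hit [D]
  7 | W B1 → L1 miss wb→B3 [D]
  8 | R B1 → L1 hit [D]
  9 | R B0 → L0 miss [-]
  10 | R B3 → L1 miss wb→B1 [-]
  11 | W B3 → L1 hit [D]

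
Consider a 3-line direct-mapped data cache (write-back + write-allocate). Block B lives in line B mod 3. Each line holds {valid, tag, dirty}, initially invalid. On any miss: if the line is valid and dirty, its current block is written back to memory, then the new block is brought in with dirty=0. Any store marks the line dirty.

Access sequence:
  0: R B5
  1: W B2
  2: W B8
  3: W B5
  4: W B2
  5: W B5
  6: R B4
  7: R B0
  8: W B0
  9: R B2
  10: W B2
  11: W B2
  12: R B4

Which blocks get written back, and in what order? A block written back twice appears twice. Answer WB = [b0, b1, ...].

  0 | R B5 → L2 miss [-]
  1 | W B2 → L2 miss [D]
  2 | W B8 → L2 miss wb→B2 [D]
  3 | W B5 → L2 miss wb→B8 [D]
  4 | W B2 → L2 miss wb→B5 [D]
  5 | W B5 → L2 miss wb→B2 [D]
  6 | R B4 → L1 miss [-]
  7 | R B0 → L0 miss [-]
  8 | W B0 → L0 hit [D]
  9 | R B2 → L2 miss wb→B5 [-]
  10 | W B2 → L2 hit [D]
  11 | W B2 → L2 hit [D]
  12 | R B4 → L1 hit [-]

WB = [2, 8, 5, 2, 5]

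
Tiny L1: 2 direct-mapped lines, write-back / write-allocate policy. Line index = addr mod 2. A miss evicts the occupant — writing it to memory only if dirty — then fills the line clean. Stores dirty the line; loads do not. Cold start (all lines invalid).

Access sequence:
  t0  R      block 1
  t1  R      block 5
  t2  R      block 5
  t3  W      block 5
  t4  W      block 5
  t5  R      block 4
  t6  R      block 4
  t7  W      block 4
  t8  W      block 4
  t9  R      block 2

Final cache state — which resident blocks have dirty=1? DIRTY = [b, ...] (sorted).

DIRTY = [5]

  0 | R B1 → L1 miss [-]
  1 | R B5 → L1 miss [-]
  2 | R B5 → L1 hit [-]
  3 | W B5 → L1 hit [D]
  4 | W B5 → L1 hit [D]
  5 | R B4 → L0 miss [-]
  6 | R B4 → L0 hit [-]
  7 | W B4 → L0 hit [D]
  8 | W B4 → L0 hit [D]
  9 | R B2 → L0 miss wb→B4 [-]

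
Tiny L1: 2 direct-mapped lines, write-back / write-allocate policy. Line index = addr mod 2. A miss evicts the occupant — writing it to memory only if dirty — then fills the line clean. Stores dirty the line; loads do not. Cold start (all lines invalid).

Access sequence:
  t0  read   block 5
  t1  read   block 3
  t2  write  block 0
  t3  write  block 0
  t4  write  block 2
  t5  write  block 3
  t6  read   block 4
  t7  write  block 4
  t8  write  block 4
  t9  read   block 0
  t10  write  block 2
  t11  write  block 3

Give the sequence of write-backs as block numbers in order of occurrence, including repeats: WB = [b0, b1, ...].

0: R B5 -> L1 miss  d=-]
1: R B3 -> L1 miss  d=-]
2: W B0 -> L0 miss  d=D]
3: W B0 -> L0 hit  d=D]
4: W B2 -> L0 miss wb->B0  d=D]
5: W B3 -> L1 hit  d=D]
6: R B4 -> L0 miss wb->B2  d=-]
7: W B4 -> L0 hit  d=D]
8: W B4 -> L0 hit  d=D]
9: R B0 -> L0 miss wb->B4  d=-]
10: W B2 -> L0 miss  d=D]
11: W B3 -> L1 hit  d=D]

WB = [0, 2, 4]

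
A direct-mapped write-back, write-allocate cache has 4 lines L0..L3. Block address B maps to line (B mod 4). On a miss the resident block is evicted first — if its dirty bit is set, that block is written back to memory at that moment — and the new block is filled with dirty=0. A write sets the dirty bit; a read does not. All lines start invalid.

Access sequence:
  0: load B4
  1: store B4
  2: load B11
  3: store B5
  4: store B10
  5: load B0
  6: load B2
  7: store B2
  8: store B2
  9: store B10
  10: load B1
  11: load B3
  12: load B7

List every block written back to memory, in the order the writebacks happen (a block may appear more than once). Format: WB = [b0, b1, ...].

0: R B4 → L0 miss [-]
1: W B4 → L0 hit [D]
2: R B11 → L3 miss [-]
3: W B5 → L1 miss [D]
4: W B10 → L2 miss [D]
5: R B0 → L0 miss wb→B4 [-]
6: R B2 → L2 miss wb→B10 [-]
7: W B2 → L2 hit [D]
8: W B2 → L2 hit [D]
9: W B10 → L2 miss wb→B2 [D]
10: R B1 → L1 miss wb→B5 [-]
11: R B3 → L3 miss [-]
12: R B7 → L3 miss [-]

WB = [4, 10, 2, 5]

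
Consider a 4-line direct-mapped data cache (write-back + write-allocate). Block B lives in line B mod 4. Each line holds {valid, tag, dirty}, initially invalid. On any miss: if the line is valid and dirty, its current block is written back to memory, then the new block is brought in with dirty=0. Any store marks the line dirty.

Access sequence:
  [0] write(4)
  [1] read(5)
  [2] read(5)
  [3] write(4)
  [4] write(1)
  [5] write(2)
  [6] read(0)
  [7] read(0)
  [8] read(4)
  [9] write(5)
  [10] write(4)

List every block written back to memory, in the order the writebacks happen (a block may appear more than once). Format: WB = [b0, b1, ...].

WB = [4, 1]

  0 | W B4 → L0 miss [D]
  1 | R B5 → L1 miss [-]
  2 | R B5 → L1 hit [-]
  3 | W B4 → L0 hit [D]
  4 | W B1 → L1 miss [D]
  5 | W B2 → L2 miss [D]
  6 | R B0 → L0 miss wb→B4 [-]
  7 | R B0 → L0 hit [-]
  8 | R B4 → L0 miss [-]
  9 | W B5 → L1 miss wb→B1 [D]
  10 | W B4 → L0 hit [D]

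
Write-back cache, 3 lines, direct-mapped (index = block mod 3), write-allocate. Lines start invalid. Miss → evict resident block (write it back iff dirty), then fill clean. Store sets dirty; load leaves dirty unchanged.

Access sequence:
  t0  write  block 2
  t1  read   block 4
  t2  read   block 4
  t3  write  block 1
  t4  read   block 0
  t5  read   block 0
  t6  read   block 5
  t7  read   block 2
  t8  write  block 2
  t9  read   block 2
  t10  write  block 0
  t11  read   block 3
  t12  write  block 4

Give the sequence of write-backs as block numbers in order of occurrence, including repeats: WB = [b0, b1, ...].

  0 | W B2 → L2 miss [D]
  1 | R B4 → L1 miss [-]
  2 | R B4 → L1 hit [-]
  3 | W B1 → L1 miss [D]
  4 | R B0 → L0 miss [-]
  5 | R B0 → L0 hit [-]
  6 | R B5 → L2 miss wb→B2 [-]
  7 | R B2 → L2 miss [-]
  8 | W B2 → L2 hit [D]
  9 | R B2 → L2 hit [D]
  10 | W B0 → L0 hit [D]
  11 | R B3 → L0 miss wb→B0 [-]
  12 | W B4 → L1 miss wb→B1 [D]

WB = [2, 0, 1]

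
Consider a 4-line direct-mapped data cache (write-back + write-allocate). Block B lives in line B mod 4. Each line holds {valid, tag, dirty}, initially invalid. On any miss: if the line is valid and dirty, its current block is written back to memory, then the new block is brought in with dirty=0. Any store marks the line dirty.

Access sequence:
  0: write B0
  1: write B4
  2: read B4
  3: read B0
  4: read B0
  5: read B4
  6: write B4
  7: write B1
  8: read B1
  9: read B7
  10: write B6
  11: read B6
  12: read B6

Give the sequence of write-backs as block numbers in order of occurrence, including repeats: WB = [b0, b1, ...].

WB = [0, 4]

0: W B0 → L0 miss [D]
1: W B4 → L0 miss wb→B0 [D]
2: R B4 → L0 hit [D]
3: R B0 → L0 miss wb→B4 [-]
4: R B0 → L0 hit [-]
5: R B4 → L0 miss [-]
6: W B4 → L0 hit [D]
7: W B1 → L1 miss [D]
8: R B1 → L1 hit [D]
9: R B7 → L3 miss [-]
10: W B6 → L2 miss [D]
11: R B6 → L2 hit [D]
12: R B6 → L2 hit [D]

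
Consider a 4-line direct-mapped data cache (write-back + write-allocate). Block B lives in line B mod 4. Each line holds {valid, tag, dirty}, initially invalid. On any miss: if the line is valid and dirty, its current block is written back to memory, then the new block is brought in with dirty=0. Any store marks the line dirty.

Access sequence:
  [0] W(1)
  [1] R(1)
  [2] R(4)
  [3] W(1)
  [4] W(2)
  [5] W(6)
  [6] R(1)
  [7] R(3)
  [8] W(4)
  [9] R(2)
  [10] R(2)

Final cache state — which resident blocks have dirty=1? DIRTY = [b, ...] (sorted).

  0 | W B1 → L1 miss [D]
  1 | R B1 → L1 hit [D]
  2 | R B4 → L0 miss [-]
  3 | W B1 → L1 hit [D]
  4 | W B2 → L2 miss [D]
  5 | W B6 → L2 miss wb→B2 [D]
  6 | R B1 → L1 hit [D]
  7 | R B3 → L3 miss [-]
  8 | W B4 → L0 hit [D]
  9 | R B2 → L2 miss wb→B6 [-]
  10 | R B2 → L2 hit [-]

DIRTY = [1, 4]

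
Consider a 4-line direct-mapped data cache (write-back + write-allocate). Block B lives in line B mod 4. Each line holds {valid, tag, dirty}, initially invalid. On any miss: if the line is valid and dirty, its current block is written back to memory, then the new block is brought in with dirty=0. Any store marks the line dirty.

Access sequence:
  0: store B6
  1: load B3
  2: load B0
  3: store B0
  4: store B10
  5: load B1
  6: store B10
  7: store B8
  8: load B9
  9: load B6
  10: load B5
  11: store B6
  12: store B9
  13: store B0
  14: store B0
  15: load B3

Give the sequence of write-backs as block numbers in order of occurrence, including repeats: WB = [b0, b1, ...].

0: W B6 -> L2 miss  d=D]
1: R B3 -> L3 miss  d=-]
2: R B0 -> L0 miss  d=-]
3: W B0 -> L0 hit  d=D]
4: W B10 -> L2 miss wb->B6  d=D]
5: R B1 -> L1 miss  d=-]
6: W B10 -> L2 hit  d=D]
7: W B8 -> L0 miss wb->B0  d=D]
8: R B9 -> L1 miss  d=-]
9: R B6 -> L2 miss wb->B10  d=-]
10: R B5 -> L1 miss  d=-]
11: W B6 -> L2 hit  d=D]
12: W B9 -> L1 miss  d=D]
13: W B0 -> L0 miss wb->B8  d=D]
14: W B0 -> L0 hit  d=D]
15: R B3 -> L3 hit  d=-]

WB = [6, 0, 10, 8]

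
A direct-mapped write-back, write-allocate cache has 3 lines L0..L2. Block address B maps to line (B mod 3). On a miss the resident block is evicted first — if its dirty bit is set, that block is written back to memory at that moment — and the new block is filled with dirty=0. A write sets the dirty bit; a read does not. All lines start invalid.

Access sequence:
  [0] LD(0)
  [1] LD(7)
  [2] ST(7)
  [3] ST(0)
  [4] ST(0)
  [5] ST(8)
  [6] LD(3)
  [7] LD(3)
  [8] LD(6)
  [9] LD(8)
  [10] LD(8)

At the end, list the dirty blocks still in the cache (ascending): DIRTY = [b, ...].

0: R B0 → L0 miss [-]
1: R B7 → L1 miss [-]
2: W B7 → L1 hit [D]
3: W B0 → L0 hit [D]
4: W B0 → L0 hit [D]
5: W B8 → L2 miss [D]
6: R B3 → L0 miss wb→B0 [-]
7: R B3 → L0 hit [-]
8: R B6 → L0 miss [-]
9: R B8 → L2 hit [D]
10: R B8 → L2 hit [D]

DIRTY = [7, 8]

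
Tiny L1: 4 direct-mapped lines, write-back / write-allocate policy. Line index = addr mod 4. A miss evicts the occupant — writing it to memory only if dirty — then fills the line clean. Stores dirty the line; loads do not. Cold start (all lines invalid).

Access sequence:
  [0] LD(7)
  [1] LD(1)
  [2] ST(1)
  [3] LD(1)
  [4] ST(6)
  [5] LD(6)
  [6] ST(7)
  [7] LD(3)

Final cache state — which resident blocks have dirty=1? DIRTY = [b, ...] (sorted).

0: R B7 → L3 miss [-]
1: R B1 → L1 miss [-]
2: W B1 → L1 hit [D]
3: R B1 → L1 hit [D]
4: W B6 → L2 miss [D]
5: R B6 → L2 hit [D]
6: W B7 → L3 hit [D]
7: R B3 → L3 miss wb→B7 [-]

DIRTY = [1, 6]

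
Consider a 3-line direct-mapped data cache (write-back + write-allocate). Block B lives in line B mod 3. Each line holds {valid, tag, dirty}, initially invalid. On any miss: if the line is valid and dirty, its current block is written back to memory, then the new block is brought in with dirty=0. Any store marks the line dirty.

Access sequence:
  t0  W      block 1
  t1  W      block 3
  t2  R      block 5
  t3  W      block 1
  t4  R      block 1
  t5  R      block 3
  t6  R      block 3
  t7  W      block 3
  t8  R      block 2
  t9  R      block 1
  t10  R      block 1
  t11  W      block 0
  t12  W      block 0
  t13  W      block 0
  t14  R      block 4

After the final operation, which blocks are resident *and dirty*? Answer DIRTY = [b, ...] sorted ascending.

0: W B1 → L1 miss [D]
1: W B3 → L0 miss [D]
2: R B5 → L2 miss [-]
3: W B1 → L1 hit [D]
4: R B1 → L1 hit [D]
5: R B3 → L0 hit [D]
6: R B3 → L0 hit [D]
7: W B3 → L0 hit [D]
8: R B2 → L2 miss [-]
9: R B1 → L1 hit [D]
10: R B1 → L1 hit [D]
11: W B0 → L0 miss wb→B3 [D]
12: W B0 → L0 hit [D]
13: W B0 → L0 hit [D]
14: R B4 → L1 miss wb→B1 [-]

DIRTY = [0]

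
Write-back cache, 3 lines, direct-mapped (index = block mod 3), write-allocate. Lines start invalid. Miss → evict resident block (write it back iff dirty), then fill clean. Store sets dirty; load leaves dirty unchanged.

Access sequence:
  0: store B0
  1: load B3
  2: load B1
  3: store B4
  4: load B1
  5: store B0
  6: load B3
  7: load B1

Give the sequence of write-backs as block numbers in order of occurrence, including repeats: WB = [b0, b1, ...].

0: W B0 → L0 miss [D]
1: R B3 → L0 miss wb→B0 [-]
2: R B1 → L1 miss [-]
3: W B4 → L1 miss [D]
4: R B1 → L1 miss wb→B4 [-]
5: W B0 → L0 miss [D]
6: R B3 → L0 miss wb→B0 [-]
7: R B1 → L1 hit [-]

WB = [0, 4, 0]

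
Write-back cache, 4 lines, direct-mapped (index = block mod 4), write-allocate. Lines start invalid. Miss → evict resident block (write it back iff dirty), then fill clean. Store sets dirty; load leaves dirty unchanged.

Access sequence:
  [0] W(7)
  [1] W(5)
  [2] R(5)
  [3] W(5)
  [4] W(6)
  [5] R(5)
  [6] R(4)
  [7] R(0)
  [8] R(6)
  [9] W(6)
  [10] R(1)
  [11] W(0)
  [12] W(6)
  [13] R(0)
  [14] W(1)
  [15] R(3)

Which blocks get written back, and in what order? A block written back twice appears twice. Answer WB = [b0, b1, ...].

WB = [5, 7]

0: W B7 → L3 miss [D]
1: W B5 → L1 miss [D]
2: R B5 → L1 hit [D]
3: W B5 → L1 hit [D]
4: W B6 → L2 miss [D]
5: R B5 → L1 hit [D]
6: R B4 → L0 miss [-]
7: R B0 → L0 miss [-]
8: R B6 → L2 hit [D]
9: W B6 → L2 hit [D]
10: R B1 → L1 miss wb→B5 [-]
11: W B0 → L0 hit [D]
12: W B6 → L2 hit [D]
13: R B0 → L0 hit [D]
14: W B1 → L1 hit [D]
15: R B3 → L3 miss wb→B7 [-]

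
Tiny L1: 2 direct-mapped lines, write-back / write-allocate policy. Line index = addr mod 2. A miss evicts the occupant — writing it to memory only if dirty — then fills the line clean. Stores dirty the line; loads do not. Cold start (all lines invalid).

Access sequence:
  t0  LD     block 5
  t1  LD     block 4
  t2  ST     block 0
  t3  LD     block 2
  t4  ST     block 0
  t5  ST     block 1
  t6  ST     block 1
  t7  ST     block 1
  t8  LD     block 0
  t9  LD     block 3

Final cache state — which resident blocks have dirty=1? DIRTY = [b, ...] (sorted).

DIRTY = [0]

  0 | R B5 → L1 miss [-]
  1 | R B4 → L0 miss [-]
  2 | W B0 → L0 miss [D]
  3 | R B2 → L0 miss wb→B0 [-]
  4 | W B0 → L0 miss [D]
  5 | W B1 → L1 miss [D]
  6 | W B1 → L1 hit [D]
  7 | W B1 → L1 hit [D]
  8 | R B0 → L0 hit [D]
  9 | R B3 → L1 miss wb→B1 [-]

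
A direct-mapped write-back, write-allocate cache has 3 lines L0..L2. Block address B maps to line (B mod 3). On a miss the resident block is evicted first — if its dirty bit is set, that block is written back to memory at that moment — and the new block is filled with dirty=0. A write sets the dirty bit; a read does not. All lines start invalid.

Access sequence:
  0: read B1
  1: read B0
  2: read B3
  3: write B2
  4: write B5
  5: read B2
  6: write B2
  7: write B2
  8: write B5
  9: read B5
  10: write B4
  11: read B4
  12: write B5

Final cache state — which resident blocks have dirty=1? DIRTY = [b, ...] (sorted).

DIRTY = [4, 5]

0: R B1 -> L1 miss  d=-]
1: R B0 -> L0 miss  d=-]
2: R B3 -> L0 miss  d=-]
3: W B2 -> L2 miss  d=D]
4: W B5 -> L2 miss wb->B2  d=D]
5: R B2 -> L2 miss wb->B5  d=-]
6: W B2 -> L2 hit  d=D]
7: W B2 -> L2 hit  d=D]
8: W B5 -> L2 miss wb->B2  d=D]
9: R B5 -> L2 hit  d=D]
10: W B4 -> L1 miss  d=D]
11: R B4 -> L1 hit  d=D]
12: W B5 -> L2 hit  d=D]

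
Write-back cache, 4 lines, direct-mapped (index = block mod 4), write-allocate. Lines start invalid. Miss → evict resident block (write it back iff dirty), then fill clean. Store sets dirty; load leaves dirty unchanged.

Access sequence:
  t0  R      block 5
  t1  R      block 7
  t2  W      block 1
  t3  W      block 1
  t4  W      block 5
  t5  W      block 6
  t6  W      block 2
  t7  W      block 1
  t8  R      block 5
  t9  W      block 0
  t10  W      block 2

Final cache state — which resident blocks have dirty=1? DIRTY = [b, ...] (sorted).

  0 | R B5 → L1 miss [-]
  1 | R B7 → L3 miss [-]
  2 | W B1 → L1 miss [D]
  3 | W B1 → L1 hit [D]
  4 | W B5 → L1 miss wb→B1 [D]
  5 | W B6 → L2 miss [D]
  6 | W B2 → L2 miss wb→B6 [D]
  7 | W B1 → L1 miss wb→B5 [D]
  8 | R B5 → L1 miss wb→B1 [-]
  9 | W B0 → L0 miss [D]
  10 | W B2 → L2 hit [D]

DIRTY = [0, 2]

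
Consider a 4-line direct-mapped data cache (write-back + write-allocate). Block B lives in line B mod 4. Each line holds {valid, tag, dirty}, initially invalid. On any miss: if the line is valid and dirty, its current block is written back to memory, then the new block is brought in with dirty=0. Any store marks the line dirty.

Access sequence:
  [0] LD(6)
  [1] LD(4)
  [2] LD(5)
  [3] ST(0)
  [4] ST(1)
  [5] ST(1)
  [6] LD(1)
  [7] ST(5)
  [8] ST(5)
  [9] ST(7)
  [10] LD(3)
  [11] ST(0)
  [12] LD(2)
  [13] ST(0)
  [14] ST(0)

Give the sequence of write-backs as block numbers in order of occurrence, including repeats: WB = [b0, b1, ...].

0: R B6 -> L2 miss  d=-]
1: R B4 -> L0 miss  d=-]
2: R B5 -> L1 miss  d=-]
3: W B0 -> L0 miss  d=D]
4: W B1 -> L1 miss  d=D]
5: W B1 -> L1 hit  d=D]
6: R B1 -> L1 hit  d=D]
7: W B5 -> L1 miss wb->B1  d=D]
8: W B5 -> L1 hit  d=D]
9: W B7 -> L3 miss  d=D]
10: R B3 -> L3 miss wb->B7  d=-]
11: W B0 -> L0 hit  d=D]
12: R B2 -> L2 miss  d=-]
13: W B0 -> L0 hit  d=D]
14: W B0 -> L0 hit  d=D]

WB = [1, 7]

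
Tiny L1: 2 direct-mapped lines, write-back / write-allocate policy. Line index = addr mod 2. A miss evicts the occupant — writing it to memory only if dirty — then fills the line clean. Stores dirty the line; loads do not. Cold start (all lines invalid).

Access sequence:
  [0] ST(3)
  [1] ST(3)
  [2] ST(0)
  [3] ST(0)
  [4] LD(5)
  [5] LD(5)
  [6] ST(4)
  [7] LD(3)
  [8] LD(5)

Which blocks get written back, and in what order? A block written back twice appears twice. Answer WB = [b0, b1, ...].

WB = [3, 0]

0: W B3 → L1 miss [D]
1: W B3 → L1 hit [D]
2: W B0 → L0 miss [D]
3: W B0 → L0 hit [D]
4: R B5 → L1 miss wb→B3 [-]
5: R B5 → L1 hit [-]
6: W B4 → L0 miss wb→B0 [D]
7: R B3 → L1 miss [-]
8: R B5 → L1 miss [-]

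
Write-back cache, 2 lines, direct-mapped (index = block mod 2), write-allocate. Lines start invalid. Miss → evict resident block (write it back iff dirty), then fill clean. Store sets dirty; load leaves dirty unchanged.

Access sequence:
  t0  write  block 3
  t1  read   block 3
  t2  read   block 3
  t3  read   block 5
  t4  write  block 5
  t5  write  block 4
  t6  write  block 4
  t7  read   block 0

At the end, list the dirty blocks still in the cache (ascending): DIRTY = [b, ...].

  0 | W B3 → L1 miss [D]
  1 | R B3 → L1 hit [D]
  2 | R B3 → L1 hit [D]
  3 | R B5 → L1 miss wb→B3 [-]
  4 | W B5 → L1 hit [D]
  5 | W B4 → L0 miss [D]
  6 | W B4 → L0 hit [D]
  7 | R B0 → L0 miss wb→B4 [-]

DIRTY = [5]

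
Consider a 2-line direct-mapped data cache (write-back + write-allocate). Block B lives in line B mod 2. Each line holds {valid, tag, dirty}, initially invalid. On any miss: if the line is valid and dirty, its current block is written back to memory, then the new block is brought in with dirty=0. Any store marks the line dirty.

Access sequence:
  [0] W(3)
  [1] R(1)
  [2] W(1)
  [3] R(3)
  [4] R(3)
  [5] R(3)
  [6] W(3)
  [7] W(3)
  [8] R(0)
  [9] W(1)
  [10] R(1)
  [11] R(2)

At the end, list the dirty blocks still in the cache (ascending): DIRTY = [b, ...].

DIRTY = [1]

0: W B3 → L1 miss [D]
1: R B1 → L1 miss wb→B3 [-]
2: W B1 → L1 hit [D]
3: R B3 → L1 miss wb→B1 [-]
4: R B3 → L1 hit [-]
5: R B3 → L1 hit [-]
6: W B3 → L1 hit [D]
7: W B3 → L1 hit [D]
8: R B0 → L0 miss [-]
9: W B1 → L1 miss wb→B3 [D]
10: R B1 → L1 hit [D]
11: R B2 → L0 miss [-]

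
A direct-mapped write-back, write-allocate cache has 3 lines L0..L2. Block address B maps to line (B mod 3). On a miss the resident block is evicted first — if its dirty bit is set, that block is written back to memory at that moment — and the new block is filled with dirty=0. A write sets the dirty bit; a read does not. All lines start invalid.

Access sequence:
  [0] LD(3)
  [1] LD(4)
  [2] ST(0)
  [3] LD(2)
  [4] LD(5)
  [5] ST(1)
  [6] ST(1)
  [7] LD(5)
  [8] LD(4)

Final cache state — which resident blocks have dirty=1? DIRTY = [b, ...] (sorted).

DIRTY = [0]

0: R B3 -> L0 miss  d=-]
1: R B4 -> L1 miss  d=-]
2: W B0 -> L0 miss  d=D]
3: R B2 -> L2 miss  d=-]
4: R B5 -> L2 miss  d=-]
5: W B1 -> L1 miss  d=D]
6: W B1 -> L1 hit  d=D]
7: R B5 -> L2 hit  d=-]
8: R B4 -> L1 miss wb->B1  d=-]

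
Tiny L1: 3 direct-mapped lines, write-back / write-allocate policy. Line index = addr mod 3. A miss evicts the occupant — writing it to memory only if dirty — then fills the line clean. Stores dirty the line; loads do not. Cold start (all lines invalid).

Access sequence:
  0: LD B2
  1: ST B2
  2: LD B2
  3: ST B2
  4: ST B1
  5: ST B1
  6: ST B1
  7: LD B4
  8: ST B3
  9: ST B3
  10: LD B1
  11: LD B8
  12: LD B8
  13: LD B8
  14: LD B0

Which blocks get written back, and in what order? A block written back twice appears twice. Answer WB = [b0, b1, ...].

0: R B2 → L2 miss [-]
1: W B2 → L2 hit [D]
2: R B2 → L2 hit [D]
3: W B2 → L2 hit [D]
4: W B1 → L1 miss [D]
5: W B1 → L1 hit [D]
6: W B1 → L1 hit [D]
7: R B4 → L1 miss wb→B1 [-]
8: W B3 → L0 miss [D]
9: W B3 → L0 hit [D]
10: R B1 → L1 miss [-]
11: R B8 → L2 miss wb→B2 [-]
12: R B8 → L2 hit [-]
13: R B8 → L2 hit [-]
14: R B0 → L0 miss wb→B3 [-]

WB = [1, 2, 3]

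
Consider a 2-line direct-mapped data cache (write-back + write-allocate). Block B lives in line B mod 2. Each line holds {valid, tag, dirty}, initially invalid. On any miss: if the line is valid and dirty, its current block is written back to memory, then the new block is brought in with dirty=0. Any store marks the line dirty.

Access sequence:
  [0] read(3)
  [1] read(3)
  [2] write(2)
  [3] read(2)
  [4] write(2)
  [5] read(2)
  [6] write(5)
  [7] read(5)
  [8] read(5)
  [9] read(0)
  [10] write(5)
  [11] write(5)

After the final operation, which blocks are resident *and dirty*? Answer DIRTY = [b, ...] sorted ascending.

0: R B3 -> L1 miss  d=-]
1: R B3 -> L1 hit  d=-]
2: W B2 -> L0 miss  d=D]
3: R B2 -> L0 hit  d=D]
4: W B2 -> L0 hit  d=D]
5: R B2 -> L0 hit  d=D]
6: W B5 -> L1 miss  d=D]
7: R B5 -> L1 hit  d=D]
8: R B5 -> L1 hit  d=D]
9: R B0 -> L0 miss wb->B2  d=-]
10: W B5 -> L1 hit  d=D]
11: W B5 -> L1 hit  d=D]

DIRTY = [5]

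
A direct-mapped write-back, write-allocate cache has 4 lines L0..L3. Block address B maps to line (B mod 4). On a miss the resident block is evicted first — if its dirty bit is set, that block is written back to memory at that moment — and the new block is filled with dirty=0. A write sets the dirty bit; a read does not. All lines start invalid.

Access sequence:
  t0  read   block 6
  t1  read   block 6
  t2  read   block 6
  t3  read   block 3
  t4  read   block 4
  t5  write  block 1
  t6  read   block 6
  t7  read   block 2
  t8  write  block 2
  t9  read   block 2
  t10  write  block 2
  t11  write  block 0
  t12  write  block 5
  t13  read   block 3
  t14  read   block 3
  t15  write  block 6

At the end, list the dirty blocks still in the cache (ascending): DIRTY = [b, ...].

DIRTY = [0, 5, 6]

0: R B6 -> L2 miss  d=-]
1: R B6 -> L2 hit  d=-]
2: R B6 -> L2 hit  d=-]
3: R B3 -> L3 miss  d=-]
4: R B4 -> L0 miss  d=-]
5: W B1 -> L1 miss  d=D]
6: R B6 -> L2 hit  d=-]
7: R B2 -> L2 miss  d=-]
8: W B2 -> L2 hit  d=D]
9: R B2 -> L2 hit  d=D]
10: W B2 -> L2 hit  d=D]
11: W B0 -> L0 miss  d=D]
12: W B5 -> L1 miss wb->B1  d=D]
13: R B3 -> L3 hit  d=-]
14: R B3 -> L3 hit  d=-]
15: W B6 -> L2 miss wb->B2  d=D]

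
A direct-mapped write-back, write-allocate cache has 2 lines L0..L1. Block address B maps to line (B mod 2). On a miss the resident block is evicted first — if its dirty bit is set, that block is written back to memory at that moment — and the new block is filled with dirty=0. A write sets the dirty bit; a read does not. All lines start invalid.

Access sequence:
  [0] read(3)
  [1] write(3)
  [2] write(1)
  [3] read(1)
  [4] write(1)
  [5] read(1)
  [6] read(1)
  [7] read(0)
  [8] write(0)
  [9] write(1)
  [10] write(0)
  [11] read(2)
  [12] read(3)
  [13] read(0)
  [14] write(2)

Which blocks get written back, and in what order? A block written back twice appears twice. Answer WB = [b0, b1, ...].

WB = [3, 0, 1]

  0 | R B3 → L1 miss [-]
  1 | W B3 → L1 hit [D]
  2 | W B1 → L1 miss wb→B3 [D]
  3 | R B1 → L1 hit [D]
  4 | W B1 → L1 hit [D]
  5 | R B1 → L1 hit [D]
  6 | R B1 → L1 hit [D]
  7 | R B0 → L0 miss [-]
  8 | W B0 → L0 hit [D]
  9 | W B1 → L1 hit [D]
  10 | W B0 → L0 hit [D]
  11 | R B2 → L0 miss wb→B0 [-]
  12 | R B3 → L1 miss wb→B1 [-]
  13 | R B0 → L0 miss [-]
  14 | W B2 → L0 miss [D]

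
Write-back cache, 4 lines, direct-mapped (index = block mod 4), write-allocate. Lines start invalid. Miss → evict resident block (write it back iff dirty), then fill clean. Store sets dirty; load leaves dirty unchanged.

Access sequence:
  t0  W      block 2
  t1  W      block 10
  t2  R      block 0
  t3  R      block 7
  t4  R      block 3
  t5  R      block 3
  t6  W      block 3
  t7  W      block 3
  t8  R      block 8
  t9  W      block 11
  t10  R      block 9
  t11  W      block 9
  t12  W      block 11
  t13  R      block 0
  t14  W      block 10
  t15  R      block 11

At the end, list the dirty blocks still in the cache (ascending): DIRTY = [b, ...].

DIRTY = [9, 10, 11]

  0 | W B2 → L2 miss [D]
  1 | W B10 → L2 miss wb→B2 [D]
  2 | R B0 → L0 miss [-]
  3 | R B7 → L3 miss [-]
  4 | R B3 → L3 miss [-]
  5 | R B3 → L3 hit [-]
  6 | W B3 → L3 hit [D]
  7 | W B3 → L3 hit [D]
  8 | R B8 → L0 miss [-]
  9 | W B11 → L3 miss wb→B3 [D]
  10 | R B9 → L1 miss [-]
  11 | W B9 → L1 hit [D]
  12 | W B11 → L3 hit [D]
  13 | R B0 → L0 miss [-]
  14 | W B10 → L2 hit [D]
  15 | R B11 → L3 hit [D]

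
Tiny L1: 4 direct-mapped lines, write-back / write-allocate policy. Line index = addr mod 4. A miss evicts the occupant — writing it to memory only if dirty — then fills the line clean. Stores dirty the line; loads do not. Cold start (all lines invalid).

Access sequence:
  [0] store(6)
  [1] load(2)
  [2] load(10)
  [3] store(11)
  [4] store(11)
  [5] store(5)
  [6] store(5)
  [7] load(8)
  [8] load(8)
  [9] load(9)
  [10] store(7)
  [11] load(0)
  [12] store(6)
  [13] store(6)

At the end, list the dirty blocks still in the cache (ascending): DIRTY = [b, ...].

DIRTY = [6, 7]

0: W B6 -> L2 miss  d=D]
1: R B2 -> L2 miss wb->B6  d=-]
2: R B10 -> L2 miss  d=-]
3: W B11 -> L3 miss  d=D]
4: W B11 -> L3 hit  d=D]
5: W B5 -> L1 miss  d=D]
6: W B5 -> L1 hit  d=D]
7: R B8 -> L0 miss  d=-]
8: R B8 -> L0 hit  d=-]
9: R B9 -> L1 miss wb->B5  d=-]
10: W B7 -> L3 miss wb->B11  d=D]
11: R B0 -> L0 miss  d=-]
12: W B6 -> L2 miss  d=D]
13: W B6 -> L2 hit  d=D]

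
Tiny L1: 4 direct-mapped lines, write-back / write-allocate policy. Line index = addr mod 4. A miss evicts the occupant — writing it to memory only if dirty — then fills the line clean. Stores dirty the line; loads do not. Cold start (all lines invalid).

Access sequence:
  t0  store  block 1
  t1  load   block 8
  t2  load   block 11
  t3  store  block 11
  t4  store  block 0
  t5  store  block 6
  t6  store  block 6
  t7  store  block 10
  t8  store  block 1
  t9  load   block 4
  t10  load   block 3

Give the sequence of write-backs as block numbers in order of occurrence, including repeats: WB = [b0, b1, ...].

WB = [6, 0, 11]

  0 | W B1 → L1 miss [D]
  1 | R B8 → L0 miss [-]
  2 | R B11 → L3 miss [-]
  3 | W B11 → L3 hit [D]
  4 | W B0 → L0 miss [D]
  5 | W B6 → L2 miss [D]
  6 | W B6 → L2 hit [D]
  7 | W B10 → L2 miss wb→B6 [D]
  8 | W B1 → L1 hit [D]
  9 | R B4 → L0 miss wb→B0 [-]
  10 | R B3 → L3 miss wb→B11 [-]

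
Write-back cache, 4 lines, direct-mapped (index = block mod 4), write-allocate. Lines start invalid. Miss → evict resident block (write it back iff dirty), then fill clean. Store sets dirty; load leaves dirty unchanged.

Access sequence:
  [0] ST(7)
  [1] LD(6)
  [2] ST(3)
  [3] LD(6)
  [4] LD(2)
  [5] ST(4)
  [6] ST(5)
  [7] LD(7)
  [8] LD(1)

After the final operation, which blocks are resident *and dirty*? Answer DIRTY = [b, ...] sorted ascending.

DIRTY = [4]

0: W B7 → L3 miss [D]
1: R B6 → L2 miss [-]
2: W B3 → L3 miss wb→B7 [D]
3: R B6 → L2 hit [-]
4: R B2 → L2 miss [-]
5: W B4 → L0 miss [D]
6: W B5 → L1 miss [D]
7: R B7 → L3 miss wb→B3 [-]
8: R B1 → L1 miss wb→B5 [-]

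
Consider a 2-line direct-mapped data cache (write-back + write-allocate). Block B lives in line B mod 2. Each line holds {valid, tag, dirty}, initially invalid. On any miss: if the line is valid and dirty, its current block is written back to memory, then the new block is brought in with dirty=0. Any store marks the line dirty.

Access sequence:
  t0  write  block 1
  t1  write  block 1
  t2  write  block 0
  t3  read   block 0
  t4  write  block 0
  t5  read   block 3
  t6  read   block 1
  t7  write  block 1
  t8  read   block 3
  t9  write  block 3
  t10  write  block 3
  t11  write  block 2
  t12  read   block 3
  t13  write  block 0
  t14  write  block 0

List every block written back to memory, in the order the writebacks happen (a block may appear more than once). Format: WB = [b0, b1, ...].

WB = [1, 1, 0, 2]

  0 | W B1 → L1 miss [D]
  1 | W B1 → L1 hit [D]
  2 | W B0 → L0 miss [D]
  3 | R B0 → L0 hit [D]
  4 | W B0 → L0 hit [D]
  5 | R B3 → L1 miss wb→B1 [-]
  6 | R B1 → L1 miss [-]
  7 | W B1 → L1 hit [D]
  8 | R B3 → L1 miss wb→B1 [-]
  9 | W B3 → L1 hit [D]
  10 | W B3 → L1 hit [D]
  11 | W B2 → L0 miss wb→B0 [D]
  12 | R B3 → L1 hit [D]
  13 | W B0 → L0 miss wb→B2 [D]
  14 | W B0 → L0 hit [D]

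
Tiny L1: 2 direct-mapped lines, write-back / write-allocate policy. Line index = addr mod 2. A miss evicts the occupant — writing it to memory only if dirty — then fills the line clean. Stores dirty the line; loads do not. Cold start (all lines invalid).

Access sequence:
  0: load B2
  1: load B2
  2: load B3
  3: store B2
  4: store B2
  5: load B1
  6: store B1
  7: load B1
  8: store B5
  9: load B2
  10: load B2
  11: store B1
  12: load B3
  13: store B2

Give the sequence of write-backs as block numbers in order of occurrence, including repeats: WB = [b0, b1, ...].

WB = [1, 5, 1]

0: R B2 → L0 miss [-]
1: R B2 → L0 hit [-]
2: R B3 → L1 miss [-]
3: W B2 → L0 hit [D]
4: W B2 → L0 hit [D]
5: R B1 → L1 miss [-]
6: W B1 → L1 hit [D]
7: R B1 → L1 hit [D]
8: W B5 → L1 miss wb→B1 [D]
9: R B2 → L0 hit [D]
10: R B2 → L0 hit [D]
11: W B1 → L1 miss wb→B5 [D]
12: R B3 → L1 miss wb→B1 [-]
13: W B2 → L0 hit [D]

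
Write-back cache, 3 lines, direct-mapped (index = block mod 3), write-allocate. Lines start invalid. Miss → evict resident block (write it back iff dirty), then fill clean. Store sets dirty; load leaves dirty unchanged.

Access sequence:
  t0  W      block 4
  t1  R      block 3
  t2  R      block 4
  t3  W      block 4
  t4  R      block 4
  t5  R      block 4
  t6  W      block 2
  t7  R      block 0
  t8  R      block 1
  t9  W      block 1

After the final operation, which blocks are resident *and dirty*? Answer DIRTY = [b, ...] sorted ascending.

  0 | W B4 → L1 miss [D]
  1 | R B3 → L0 miss [-]
  2 | R B4 → L1 hit [D]
  3 | W B4 → L1 hit [D]
  4 | R B4 → L1 hit [D]
  5 | R B4 → L1 hit [D]
  6 | W B2 → L2 miss [D]
  7 | R B0 → L0 miss [-]
  8 | R B1 → L1 miss wb→B4 [-]
  9 | W B1 → L1 hit [D]

DIRTY = [1, 2]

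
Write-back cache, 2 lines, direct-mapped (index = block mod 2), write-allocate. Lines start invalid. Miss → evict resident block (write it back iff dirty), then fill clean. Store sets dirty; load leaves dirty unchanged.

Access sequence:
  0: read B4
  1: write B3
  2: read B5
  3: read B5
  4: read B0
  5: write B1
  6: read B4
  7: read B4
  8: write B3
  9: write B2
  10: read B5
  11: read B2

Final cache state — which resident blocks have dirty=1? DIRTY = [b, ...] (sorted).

DIRTY = [2]

  0 | R B4 → L0 miss [-]
  1 | W B3 → L1 miss [D]
  2 | R B5 → L1 miss wb→B3 [-]
  3 | R B5 → L1 hit [-]
  4 | R B0 → L0 miss [-]
  5 | W B1 → L1 miss [D]
  6 | R B4 → L0 miss [-]
  7 | R B4 → L0 hit [-]
  8 | W B3 → L1 miss wb→B1 [D]
  9 | W B2 → L0 miss [D]
  10 | R B5 → L1 miss wb→B3 [-]
  11 | R B2 → L0 hit [D]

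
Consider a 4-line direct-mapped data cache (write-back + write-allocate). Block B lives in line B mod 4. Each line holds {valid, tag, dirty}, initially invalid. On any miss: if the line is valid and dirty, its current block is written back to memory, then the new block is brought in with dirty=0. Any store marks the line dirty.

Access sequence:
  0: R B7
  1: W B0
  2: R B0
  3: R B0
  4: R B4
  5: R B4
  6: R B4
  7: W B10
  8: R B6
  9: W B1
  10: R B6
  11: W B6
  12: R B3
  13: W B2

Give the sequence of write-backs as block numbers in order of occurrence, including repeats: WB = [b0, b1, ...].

  0 | R B7 → L3 miss [-]
  1 | W B0 → L0 miss [D]
  2 | R B0 → L0 hit [D]
  3 | R B0 → L0 hit [D]
  4 | R B4 → L0 miss wb→B0 [-]
  5 | R B4 → L0 hit [-]
  6 | R B4 → L0 hit [-]
  7 | W B10 → L2 miss [D]
  8 | R B6 → L2 miss wb→B10 [-]
  9 | W B1 → L1 miss [D]
  10 | R B6 → L2 hit [-]
  11 | W B6 → L2 hit [D]
  12 | R B3 → L3 miss [-]
  13 | W B2 → L2 miss wb→B6 [D]

WB = [0, 10, 6]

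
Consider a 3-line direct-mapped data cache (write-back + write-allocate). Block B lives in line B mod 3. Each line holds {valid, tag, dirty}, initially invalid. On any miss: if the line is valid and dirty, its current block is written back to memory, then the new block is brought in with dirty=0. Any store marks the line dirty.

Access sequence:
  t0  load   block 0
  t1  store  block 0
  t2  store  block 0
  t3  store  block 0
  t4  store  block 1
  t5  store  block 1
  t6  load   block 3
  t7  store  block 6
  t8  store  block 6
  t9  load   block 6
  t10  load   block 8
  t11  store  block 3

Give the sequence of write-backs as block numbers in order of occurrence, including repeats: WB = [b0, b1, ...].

0: R B0 -> L0 miss  d=-]
1: W B0 -> L0 hit  d=D]
2: W B0 -> L0 hit  d=D]
3: W B0 -> L0 hit  d=D]
4: W B1 -> L1 miss  d=D]
5: W B1 -> L1 hit  d=D]
6: R B3 -> L0 miss wb->B0  d=-]
7: W B6 -> L0 miss  d=D]
8: W B6 -> L0 hit  d=D]
9: R B6 -> L0 hit  d=D]
10: R B8 -> L2 miss  d=-]
11: W B3 -> L0 miss wb->B6  d=D]

WB = [0, 6]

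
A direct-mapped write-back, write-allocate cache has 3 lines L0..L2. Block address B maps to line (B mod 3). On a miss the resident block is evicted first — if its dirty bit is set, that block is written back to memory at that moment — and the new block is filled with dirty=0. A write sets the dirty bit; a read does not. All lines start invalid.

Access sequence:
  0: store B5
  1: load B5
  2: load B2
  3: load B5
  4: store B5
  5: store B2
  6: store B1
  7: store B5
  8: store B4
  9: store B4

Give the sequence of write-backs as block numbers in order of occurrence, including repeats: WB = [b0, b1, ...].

WB = [5, 5, 2, 1]

0: W B5 -> L2 miss  d=D]
1: R B5 -> L2 hit  d=D]
2: R B2 -> L2 miss wb->B5  d=-]
3: R B5 -> L2 miss  d=-]
4: W B5 -> L2 hit  d=D]
5: W B2 -> L2 miss wb->B5  d=D]
6: W B1 -> L1 miss  d=D]
7: W B5 -> L2 miss wb->B2  d=D]
8: W B4 -> L1 miss wb->B1  d=D]
9: W B4 -> L1 hit  d=D]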